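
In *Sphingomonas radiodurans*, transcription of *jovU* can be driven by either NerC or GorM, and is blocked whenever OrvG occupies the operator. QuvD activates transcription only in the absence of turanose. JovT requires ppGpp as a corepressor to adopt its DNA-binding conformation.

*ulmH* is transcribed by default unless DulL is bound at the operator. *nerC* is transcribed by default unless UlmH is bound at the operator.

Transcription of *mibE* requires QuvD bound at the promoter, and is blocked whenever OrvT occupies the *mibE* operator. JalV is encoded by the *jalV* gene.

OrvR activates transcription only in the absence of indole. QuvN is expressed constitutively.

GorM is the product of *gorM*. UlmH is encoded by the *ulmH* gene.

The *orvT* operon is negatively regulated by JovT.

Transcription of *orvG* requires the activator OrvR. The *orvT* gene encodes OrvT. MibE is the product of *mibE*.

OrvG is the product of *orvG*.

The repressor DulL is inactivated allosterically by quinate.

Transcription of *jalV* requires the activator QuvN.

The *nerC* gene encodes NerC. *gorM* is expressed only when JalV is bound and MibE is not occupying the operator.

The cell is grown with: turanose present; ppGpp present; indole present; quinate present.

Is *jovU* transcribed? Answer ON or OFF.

Indole is present, so OrvR is inactive.
Required activator OrvR is absent, so *orvG* is not transcribed.
So OrvG is not produced.
Quinate is present, so DulL is inactive.
With no repressor bound, *ulmH* is transcribed.
So UlmH is produced and active.
With repressor UlmH bound, *nerC* is not transcribed.
So NerC is not produced.
ppGpp is present, so JovT is active.
With repressor JovT bound, *orvT* is not transcribed.
So OrvT is not produced.
Turanose is present, so QuvD is inactive.
Required activator QuvD is absent, so *mibE* is not transcribed.
So MibE is not produced.
QuvN is produced constitutively and is active.
No repressor is bound and QuvN is active, so *jalV* is transcribed.
So JalV is produced and active.
No repressor is bound and JalV is active, so *gorM* is transcribed.
So GorM is produced and active.
Activator GorM is present, so *jovU* is transcribed.

ON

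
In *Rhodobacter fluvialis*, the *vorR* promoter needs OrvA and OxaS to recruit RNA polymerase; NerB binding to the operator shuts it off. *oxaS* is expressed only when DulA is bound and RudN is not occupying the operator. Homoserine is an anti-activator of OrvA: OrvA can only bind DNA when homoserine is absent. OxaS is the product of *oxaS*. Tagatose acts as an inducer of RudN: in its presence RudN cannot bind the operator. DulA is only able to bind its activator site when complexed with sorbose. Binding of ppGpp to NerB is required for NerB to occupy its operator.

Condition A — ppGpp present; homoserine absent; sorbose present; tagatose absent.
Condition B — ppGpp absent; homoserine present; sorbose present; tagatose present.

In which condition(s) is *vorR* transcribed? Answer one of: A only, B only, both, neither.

Condition A:
ppGpp is present, so NerB is active.
Homoserine is absent, so OrvA is active.
Sorbose is present, so DulA is active.
Tagatose is absent, so RudN is active.
With repressor RudN bound, *oxaS* is not transcribed.
So OxaS is not produced.
With repressor NerB bound, *vorR* is not transcribed.
→ *vorR* is OFF in A.
Condition B:
ppGpp is absent, so NerB is inactive.
Homoserine is present, so OrvA is inactive.
Sorbose is present, so DulA is active.
Tagatose is present, so RudN is inactive.
No repressor is bound and DulA is active, so *oxaS* is transcribed.
So OxaS is produced and active.
Required activator OrvA is absent, so *vorR* is not transcribed.
→ *vorR* is OFF in B.

neither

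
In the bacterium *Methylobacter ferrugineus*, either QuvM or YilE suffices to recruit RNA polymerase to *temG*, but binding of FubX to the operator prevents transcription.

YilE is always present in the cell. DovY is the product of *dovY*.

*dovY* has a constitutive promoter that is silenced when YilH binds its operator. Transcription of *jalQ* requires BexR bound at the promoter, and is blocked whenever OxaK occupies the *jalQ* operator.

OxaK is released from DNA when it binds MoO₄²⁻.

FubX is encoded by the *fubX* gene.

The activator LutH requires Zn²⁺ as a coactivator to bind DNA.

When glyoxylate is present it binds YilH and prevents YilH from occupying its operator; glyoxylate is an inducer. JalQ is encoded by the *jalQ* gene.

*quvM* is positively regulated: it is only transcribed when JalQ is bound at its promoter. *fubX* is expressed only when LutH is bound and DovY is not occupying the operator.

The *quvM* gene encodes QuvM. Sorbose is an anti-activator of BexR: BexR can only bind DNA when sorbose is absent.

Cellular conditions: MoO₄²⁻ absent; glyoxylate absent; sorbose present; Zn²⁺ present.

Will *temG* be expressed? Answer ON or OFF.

OFF

MoO₄²⁻ is absent, so OxaK is active.
Sorbose is present, so BexR is inactive.
With repressor OxaK bound, *jalQ* is not transcribed.
So JalQ is not produced.
Required activator JalQ is absent, so *quvM* is not transcribed.
So QuvM is not produced.
Glyoxylate is absent, so YilH is active.
With repressor YilH bound, *dovY* is not transcribed.
So DovY is not produced.
Zn²⁺ is present, so LutH is active.
No repressor is bound and LutH is active, so *fubX* is transcribed.
So FubX is produced and active.
YilE is produced constitutively and is active.
With repressor FubX bound, *temG* is not transcribed.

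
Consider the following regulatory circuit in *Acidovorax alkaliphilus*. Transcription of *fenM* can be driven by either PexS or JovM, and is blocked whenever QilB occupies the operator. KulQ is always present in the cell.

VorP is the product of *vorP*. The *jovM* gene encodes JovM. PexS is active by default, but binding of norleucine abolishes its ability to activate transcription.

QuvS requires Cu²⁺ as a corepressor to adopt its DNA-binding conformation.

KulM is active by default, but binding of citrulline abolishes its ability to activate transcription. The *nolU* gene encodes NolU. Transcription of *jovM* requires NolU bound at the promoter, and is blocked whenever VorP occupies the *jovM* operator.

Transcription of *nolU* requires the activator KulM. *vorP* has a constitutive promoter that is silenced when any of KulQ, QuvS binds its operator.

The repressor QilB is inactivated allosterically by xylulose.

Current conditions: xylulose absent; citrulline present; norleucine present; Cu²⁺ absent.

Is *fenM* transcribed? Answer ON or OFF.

OFF

Xylulose is absent, so QilB is active.
Norleucine is present, so PexS is inactive.
KulQ is produced constitutively and is active.
Cu²⁺ is absent, so QuvS is inactive.
With repressor KulQ bound, *vorP* is not transcribed.
So VorP is not produced.
Citrulline is present, so KulM is inactive.
Required activator KulM is absent, so *nolU* is not transcribed.
So NolU is not produced.
Required activator NolU is absent, so *jovM* is not transcribed.
So JovM is not produced.
With repressor QilB bound, *fenM* is not transcribed.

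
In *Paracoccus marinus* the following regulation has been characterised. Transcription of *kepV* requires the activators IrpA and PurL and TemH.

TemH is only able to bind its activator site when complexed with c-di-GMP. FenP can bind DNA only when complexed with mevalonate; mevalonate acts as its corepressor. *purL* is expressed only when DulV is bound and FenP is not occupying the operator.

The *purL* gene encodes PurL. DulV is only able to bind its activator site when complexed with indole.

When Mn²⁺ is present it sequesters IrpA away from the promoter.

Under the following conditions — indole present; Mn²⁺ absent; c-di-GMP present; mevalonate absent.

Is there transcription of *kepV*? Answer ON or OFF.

ON

Mn²⁺ is absent, so IrpA is active.
Mevalonate is absent, so FenP is inactive.
Indole is present, so DulV is active.
No repressor is bound and DulV is active, so *purL* is transcribed.
So PurL is produced and active.
c-di-GMP is present, so TemH is active.
No repressor is bound and IrpA and PurL and TemH are active, so *kepV* is transcribed.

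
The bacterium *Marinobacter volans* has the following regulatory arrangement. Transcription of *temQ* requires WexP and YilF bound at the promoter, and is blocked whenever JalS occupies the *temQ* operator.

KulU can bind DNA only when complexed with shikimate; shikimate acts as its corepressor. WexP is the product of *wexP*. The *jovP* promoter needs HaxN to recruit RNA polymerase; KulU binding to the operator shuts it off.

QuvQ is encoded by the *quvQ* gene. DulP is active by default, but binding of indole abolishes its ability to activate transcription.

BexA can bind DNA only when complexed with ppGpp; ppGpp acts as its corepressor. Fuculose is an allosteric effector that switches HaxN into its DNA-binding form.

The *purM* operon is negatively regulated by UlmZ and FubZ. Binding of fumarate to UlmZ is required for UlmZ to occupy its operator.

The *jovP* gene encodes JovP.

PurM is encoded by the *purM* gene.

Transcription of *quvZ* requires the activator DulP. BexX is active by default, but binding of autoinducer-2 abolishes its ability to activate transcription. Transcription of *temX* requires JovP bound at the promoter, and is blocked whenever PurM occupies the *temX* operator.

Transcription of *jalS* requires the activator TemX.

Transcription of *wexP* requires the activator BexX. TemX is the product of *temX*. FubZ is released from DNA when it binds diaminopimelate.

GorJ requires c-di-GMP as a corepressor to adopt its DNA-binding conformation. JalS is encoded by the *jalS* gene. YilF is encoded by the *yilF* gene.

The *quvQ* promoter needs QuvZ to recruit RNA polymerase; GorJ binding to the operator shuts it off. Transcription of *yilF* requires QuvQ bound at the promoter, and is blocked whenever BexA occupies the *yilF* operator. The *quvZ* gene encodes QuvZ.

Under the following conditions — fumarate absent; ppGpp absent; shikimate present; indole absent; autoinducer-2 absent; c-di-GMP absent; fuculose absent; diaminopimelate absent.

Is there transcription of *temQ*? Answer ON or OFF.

ON

Autoinducer-2 is absent, so BexX is active.
No repressor is bound and BexX is active, so *wexP* is transcribed.
So WexP is produced and active.
c-di-GMP is absent, so GorJ is inactive.
Indole is absent, so DulP is active.
No repressor is bound and DulP is active, so *quvZ* is transcribed.
So QuvZ is produced and active.
No repressor is bound and QuvZ is active, so *quvQ* is transcribed.
So QuvQ is produced and active.
ppGpp is absent, so BexA is inactive.
No repressor is bound and QuvQ is active, so *yilF* is transcribed.
So YilF is produced and active.
Fuculose is absent, so HaxN is inactive.
Shikimate is present, so KulU is active.
With repressor KulU bound, *jovP* is not transcribed.
So JovP is not produced.
Fumarate is absent, so UlmZ is inactive.
Diaminopimelate is absent, so FubZ is active.
With repressor FubZ bound, *purM* is not transcribed.
So PurM is not produced.
Required activator JovP is absent, so *temX* is not transcribed.
So TemX is not produced.
Required activator TemX is absent, so *jalS* is not transcribed.
So JalS is not produced.
No repressor is bound and WexP and YilF are active, so *temQ* is transcribed.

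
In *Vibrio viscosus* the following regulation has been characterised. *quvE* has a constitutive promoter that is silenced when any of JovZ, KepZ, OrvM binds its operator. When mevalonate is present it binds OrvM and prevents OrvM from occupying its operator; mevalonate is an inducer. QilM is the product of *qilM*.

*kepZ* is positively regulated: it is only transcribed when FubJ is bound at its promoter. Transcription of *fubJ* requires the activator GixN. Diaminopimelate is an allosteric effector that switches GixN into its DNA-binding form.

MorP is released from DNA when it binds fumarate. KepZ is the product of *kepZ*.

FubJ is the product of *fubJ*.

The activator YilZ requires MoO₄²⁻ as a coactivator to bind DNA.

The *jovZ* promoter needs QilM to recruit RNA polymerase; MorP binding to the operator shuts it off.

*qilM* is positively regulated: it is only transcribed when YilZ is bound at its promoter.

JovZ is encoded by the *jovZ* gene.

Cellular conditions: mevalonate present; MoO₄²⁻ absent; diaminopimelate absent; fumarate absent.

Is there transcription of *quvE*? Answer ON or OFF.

Fumarate is absent, so MorP is active.
MoO₄²⁻ is absent, so YilZ is inactive.
Required activator YilZ is absent, so *qilM* is not transcribed.
So QilM is not produced.
With repressor MorP bound, *jovZ* is not transcribed.
So JovZ is not produced.
Diaminopimelate is absent, so GixN is inactive.
Required activator GixN is absent, so *fubJ* is not transcribed.
So FubJ is not produced.
Required activator FubJ is absent, so *kepZ* is not transcribed.
So KepZ is not produced.
Mevalonate is present, so OrvM is inactive.
With no repressor bound, *quvE* is transcribed.

ON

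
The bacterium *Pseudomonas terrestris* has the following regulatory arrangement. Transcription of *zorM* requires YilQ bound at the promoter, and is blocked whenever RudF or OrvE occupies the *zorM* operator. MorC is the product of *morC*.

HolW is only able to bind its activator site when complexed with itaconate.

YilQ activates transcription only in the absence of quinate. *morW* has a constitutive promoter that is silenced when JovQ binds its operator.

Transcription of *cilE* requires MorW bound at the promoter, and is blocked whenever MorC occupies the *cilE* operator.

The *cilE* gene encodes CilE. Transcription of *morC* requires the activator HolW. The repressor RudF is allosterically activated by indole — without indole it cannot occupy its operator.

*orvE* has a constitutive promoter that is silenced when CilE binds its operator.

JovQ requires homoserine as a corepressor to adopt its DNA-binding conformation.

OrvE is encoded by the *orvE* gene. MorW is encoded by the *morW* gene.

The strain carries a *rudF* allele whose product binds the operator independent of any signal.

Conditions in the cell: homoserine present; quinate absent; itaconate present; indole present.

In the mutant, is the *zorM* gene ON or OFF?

OFF

Quinate is absent, so YilQ is active.
RudF is constitutively active in this strain.
Itaconate is present, so HolW is active.
No repressor is bound and HolW is active, so *morC* is transcribed.
So MorC is produced and active.
Homoserine is present, so JovQ is active.
With repressor JovQ bound, *morW* is not transcribed.
So MorW is not produced.
With repressor MorC bound, *cilE* is not transcribed.
So CilE is not produced.
With no repressor bound, *orvE* is transcribed.
So OrvE is produced and active.
With repressor RudF bound, *zorM* is not transcribed.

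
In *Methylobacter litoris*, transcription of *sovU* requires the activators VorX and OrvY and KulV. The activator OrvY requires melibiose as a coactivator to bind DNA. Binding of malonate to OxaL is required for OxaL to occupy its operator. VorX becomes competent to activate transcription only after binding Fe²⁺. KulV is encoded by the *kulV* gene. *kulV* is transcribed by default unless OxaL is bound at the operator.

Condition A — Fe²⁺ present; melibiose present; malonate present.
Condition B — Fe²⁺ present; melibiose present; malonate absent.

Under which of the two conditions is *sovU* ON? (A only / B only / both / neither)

Condition A:
Fe²⁺ is present, so VorX is active.
Melibiose is present, so OrvY is active.
Malonate is present, so OxaL is active.
With repressor OxaL bound, *kulV* is not transcribed.
So KulV is not produced.
Required activator KulV is absent, so *sovU* is not transcribed.
→ *sovU* is OFF in A.
Condition B:
Fe²⁺ is present, so VorX is active.
Melibiose is present, so OrvY is active.
Malonate is absent, so OxaL is inactive.
With no repressor bound, *kulV* is transcribed.
So KulV is produced and active.
No repressor is bound and VorX and OrvY and KulV are active, so *sovU* is transcribed.
→ *sovU* is ON in B.

B only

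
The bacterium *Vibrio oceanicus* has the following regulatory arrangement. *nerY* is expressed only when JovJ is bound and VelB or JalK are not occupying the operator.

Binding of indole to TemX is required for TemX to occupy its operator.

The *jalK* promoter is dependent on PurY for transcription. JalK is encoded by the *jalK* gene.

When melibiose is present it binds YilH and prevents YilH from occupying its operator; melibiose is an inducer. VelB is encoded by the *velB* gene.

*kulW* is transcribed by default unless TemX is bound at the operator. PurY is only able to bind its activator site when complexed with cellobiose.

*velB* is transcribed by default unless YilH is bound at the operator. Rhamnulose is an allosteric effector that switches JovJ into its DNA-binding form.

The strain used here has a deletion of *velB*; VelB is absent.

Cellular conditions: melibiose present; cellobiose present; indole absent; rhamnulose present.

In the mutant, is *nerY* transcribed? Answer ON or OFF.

VelB is non-functional in this strain, so it has no effect.
Cellobiose is present, so PurY is active.
No repressor is bound and PurY is active, so *jalK* is transcribed.
So JalK is produced and active.
Rhamnulose is present, so JovJ is active.
With repressor JalK bound, *nerY* is not transcribed.

OFF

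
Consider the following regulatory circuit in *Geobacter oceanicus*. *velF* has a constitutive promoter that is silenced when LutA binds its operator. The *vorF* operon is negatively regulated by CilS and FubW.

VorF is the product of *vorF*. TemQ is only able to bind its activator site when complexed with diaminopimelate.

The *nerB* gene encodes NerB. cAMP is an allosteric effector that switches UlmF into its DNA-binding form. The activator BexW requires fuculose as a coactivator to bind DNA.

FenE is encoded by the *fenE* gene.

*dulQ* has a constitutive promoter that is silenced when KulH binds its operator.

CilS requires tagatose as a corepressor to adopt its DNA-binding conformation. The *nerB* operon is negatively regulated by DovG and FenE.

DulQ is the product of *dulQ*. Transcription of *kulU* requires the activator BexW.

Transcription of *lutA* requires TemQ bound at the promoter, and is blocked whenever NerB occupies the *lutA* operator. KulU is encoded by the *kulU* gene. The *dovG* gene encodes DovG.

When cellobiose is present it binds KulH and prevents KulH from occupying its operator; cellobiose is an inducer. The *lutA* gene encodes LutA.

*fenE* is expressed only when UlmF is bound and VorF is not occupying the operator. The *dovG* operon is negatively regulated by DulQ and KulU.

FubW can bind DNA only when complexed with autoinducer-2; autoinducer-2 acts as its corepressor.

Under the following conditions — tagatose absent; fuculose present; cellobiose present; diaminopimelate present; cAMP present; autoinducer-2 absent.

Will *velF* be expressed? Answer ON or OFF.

Cellobiose is present, so KulH is inactive.
With no repressor bound, *dulQ* is transcribed.
So DulQ is produced and active.
Fuculose is present, so BexW is active.
No repressor is bound and BexW is active, so *kulU* is transcribed.
So KulU is produced and active.
With repressor DulQ bound, *dovG* is not transcribed.
So DovG is not produced.
Tagatose is absent, so CilS is inactive.
Autoinducer-2 is absent, so FubW is inactive.
With no repressor bound, *vorF* is transcribed.
So VorF is produced and active.
cAMP is present, so UlmF is active.
With repressor VorF bound, *fenE* is not transcribed.
So FenE is not produced.
With no repressor bound, *nerB* is transcribed.
So NerB is produced and active.
Diaminopimelate is present, so TemQ is active.
With repressor NerB bound, *lutA* is not transcribed.
So LutA is not produced.
With no repressor bound, *velF* is transcribed.

ON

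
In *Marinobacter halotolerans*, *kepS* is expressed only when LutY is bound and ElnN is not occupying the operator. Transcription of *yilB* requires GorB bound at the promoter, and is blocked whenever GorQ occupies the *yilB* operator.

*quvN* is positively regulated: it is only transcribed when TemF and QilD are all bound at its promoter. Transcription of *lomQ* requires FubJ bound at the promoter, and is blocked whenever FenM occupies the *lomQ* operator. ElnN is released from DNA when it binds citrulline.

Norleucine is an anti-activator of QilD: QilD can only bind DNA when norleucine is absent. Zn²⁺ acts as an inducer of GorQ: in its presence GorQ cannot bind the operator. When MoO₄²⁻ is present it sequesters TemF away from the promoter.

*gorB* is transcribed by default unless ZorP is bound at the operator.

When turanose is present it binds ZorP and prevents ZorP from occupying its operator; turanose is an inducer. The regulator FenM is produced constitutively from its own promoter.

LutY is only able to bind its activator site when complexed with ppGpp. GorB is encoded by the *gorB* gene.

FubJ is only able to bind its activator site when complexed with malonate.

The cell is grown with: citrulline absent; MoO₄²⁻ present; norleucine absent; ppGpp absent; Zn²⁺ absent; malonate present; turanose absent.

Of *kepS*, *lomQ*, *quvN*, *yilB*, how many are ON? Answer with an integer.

ppGpp is absent, so LutY is inactive.
Citrulline is absent, so ElnN is active.
With repressor ElnN bound, *kepS* is not transcribed.
→ *kepS* is OFF.
Malonate is present, so FubJ is active.
FenM is produced constitutively and is active.
With repressor FenM bound, *lomQ* is not transcribed.
→ *lomQ* is OFF.
MoO₄²⁻ is present, so TemF is inactive.
Norleucine is absent, so QilD is active.
Required activator TemF is absent, so *quvN* is not transcribed.
→ *quvN* is OFF.
Zn²⁺ is absent, so GorQ is active.
Turanose is absent, so ZorP is active.
With repressor ZorP bound, *gorB* is not transcribed.
So GorB is not produced.
With repressor GorQ bound, *yilB* is not transcribed.
→ *yilB* is OFF.
0 of the 4 genes are transcribed.

0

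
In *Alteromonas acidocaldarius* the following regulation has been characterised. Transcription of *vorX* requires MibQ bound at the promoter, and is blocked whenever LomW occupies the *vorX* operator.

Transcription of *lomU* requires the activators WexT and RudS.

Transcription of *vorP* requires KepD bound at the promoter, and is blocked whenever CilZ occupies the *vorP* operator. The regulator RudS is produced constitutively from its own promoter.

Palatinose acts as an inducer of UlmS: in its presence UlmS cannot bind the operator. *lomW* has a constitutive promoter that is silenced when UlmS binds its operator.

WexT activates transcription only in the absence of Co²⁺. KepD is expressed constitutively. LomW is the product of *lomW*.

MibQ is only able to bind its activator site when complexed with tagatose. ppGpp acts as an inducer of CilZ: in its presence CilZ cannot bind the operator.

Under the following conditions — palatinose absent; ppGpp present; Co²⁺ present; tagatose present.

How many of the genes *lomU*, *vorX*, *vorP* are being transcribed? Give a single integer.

Co²⁺ is present, so WexT is inactive.
RudS is produced constitutively and is active.
Required activator WexT is absent, so *lomU* is not transcribed.
→ *lomU* is OFF.
Palatinose is absent, so UlmS is active.
With repressor UlmS bound, *lomW* is not transcribed.
So LomW is not produced.
Tagatose is present, so MibQ is active.
No repressor is bound and MibQ is active, so *vorX* is transcribed.
→ *vorX* is ON.
KepD is produced constitutively and is active.
ppGpp is present, so CilZ is inactive.
No repressor is bound and KepD is active, so *vorP* is transcribed.
→ *vorP* is ON.
2 of the 3 genes are transcribed.

2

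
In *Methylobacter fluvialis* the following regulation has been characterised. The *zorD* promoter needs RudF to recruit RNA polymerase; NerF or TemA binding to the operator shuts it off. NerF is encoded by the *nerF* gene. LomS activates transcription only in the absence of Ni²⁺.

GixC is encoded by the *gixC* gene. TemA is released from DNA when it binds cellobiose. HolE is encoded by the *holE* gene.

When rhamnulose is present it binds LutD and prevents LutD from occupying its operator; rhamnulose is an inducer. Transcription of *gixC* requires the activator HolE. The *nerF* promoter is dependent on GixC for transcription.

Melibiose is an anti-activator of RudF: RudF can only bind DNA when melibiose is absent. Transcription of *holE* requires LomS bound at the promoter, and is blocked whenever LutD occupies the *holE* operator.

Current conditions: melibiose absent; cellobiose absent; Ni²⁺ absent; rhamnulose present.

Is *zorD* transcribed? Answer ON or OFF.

OFF

Melibiose is absent, so RudF is active.
Ni²⁺ is absent, so LomS is active.
Rhamnulose is present, so LutD is inactive.
No repressor is bound and LomS is active, so *holE* is transcribed.
So HolE is produced and active.
No repressor is bound and HolE is active, so *gixC* is transcribed.
So GixC is produced and active.
No repressor is bound and GixC is active, so *nerF* is transcribed.
So NerF is produced and active.
Cellobiose is absent, so TemA is active.
With repressor NerF bound, *zorD* is not transcribed.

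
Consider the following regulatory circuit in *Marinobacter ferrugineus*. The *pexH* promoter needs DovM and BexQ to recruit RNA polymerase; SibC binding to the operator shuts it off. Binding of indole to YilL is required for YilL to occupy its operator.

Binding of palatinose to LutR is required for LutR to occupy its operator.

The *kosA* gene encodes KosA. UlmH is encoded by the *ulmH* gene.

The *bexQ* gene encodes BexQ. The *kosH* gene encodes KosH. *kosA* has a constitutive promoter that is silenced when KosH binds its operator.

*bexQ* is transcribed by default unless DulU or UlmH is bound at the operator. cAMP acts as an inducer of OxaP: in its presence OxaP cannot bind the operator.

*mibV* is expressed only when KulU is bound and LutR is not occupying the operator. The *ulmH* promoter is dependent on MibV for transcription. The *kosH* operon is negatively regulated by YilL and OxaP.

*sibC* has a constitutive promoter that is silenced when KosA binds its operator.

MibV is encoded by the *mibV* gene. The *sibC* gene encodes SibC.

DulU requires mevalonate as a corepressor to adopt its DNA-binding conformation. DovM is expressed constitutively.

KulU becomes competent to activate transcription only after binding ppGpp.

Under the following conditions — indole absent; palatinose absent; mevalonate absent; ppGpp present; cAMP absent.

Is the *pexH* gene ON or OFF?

DovM is produced constitutively and is active.
Indole is absent, so YilL is inactive.
cAMP is absent, so OxaP is active.
With repressor OxaP bound, *kosH* is not transcribed.
So KosH is not produced.
With no repressor bound, *kosA* is transcribed.
So KosA is produced and active.
With repressor KosA bound, *sibC* is not transcribed.
So SibC is not produced.
Mevalonate is absent, so DulU is inactive.
Palatinose is absent, so LutR is inactive.
ppGpp is present, so KulU is active.
No repressor is bound and KulU is active, so *mibV* is transcribed.
So MibV is produced and active.
No repressor is bound and MibV is active, so *ulmH* is transcribed.
So UlmH is produced and active.
With repressor UlmH bound, *bexQ* is not transcribed.
So BexQ is not produced.
Required activator BexQ is absent, so *pexH* is not transcribed.

OFF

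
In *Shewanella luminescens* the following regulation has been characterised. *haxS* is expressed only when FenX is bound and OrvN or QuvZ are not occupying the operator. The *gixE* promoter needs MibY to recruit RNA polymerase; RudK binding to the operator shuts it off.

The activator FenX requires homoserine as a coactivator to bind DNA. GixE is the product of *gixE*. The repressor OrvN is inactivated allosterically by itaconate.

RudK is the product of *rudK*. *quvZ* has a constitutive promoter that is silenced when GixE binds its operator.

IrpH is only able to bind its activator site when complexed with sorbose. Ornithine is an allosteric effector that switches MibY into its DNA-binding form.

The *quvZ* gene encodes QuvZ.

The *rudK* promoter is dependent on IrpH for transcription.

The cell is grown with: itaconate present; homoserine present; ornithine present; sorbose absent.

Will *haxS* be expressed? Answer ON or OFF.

Homoserine is present, so FenX is active.
Itaconate is present, so OrvN is inactive.
Sorbose is absent, so IrpH is inactive.
Required activator IrpH is absent, so *rudK* is not transcribed.
So RudK is not produced.
Ornithine is present, so MibY is active.
No repressor is bound and MibY is active, so *gixE* is transcribed.
So GixE is produced and active.
With repressor GixE bound, *quvZ* is not transcribed.
So QuvZ is not produced.
No repressor is bound and FenX is active, so *haxS* is transcribed.

ON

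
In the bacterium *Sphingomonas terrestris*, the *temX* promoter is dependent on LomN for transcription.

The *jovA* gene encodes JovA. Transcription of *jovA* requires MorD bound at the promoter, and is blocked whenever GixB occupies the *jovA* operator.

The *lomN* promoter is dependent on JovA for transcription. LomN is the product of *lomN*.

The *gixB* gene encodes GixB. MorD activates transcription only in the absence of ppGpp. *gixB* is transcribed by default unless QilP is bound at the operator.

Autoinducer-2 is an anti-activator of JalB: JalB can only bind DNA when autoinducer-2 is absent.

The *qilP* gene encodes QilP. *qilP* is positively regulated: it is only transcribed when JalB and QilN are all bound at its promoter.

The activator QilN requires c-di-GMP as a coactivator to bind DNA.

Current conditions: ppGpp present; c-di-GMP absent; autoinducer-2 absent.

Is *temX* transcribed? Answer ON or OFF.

Autoinducer-2 is absent, so JalB is active.
c-di-GMP is absent, so QilN is inactive.
Required activator QilN is absent, so *qilP* is not transcribed.
So QilP is not produced.
With no repressor bound, *gixB* is transcribed.
So GixB is produced and active.
ppGpp is present, so MorD is inactive.
With repressor GixB bound, *jovA* is not transcribed.
So JovA is not produced.
Required activator JovA is absent, so *lomN* is not transcribed.
So LomN is not produced.
Required activator LomN is absent, so *temX* is not transcribed.

OFF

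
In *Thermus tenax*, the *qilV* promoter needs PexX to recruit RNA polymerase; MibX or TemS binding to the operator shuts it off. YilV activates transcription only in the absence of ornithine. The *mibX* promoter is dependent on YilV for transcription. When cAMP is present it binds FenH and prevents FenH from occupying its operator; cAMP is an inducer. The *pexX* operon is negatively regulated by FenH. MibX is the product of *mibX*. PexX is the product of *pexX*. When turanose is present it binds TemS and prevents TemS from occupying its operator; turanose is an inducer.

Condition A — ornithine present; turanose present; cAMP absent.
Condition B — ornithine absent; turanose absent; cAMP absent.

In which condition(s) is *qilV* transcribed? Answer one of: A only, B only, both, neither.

Condition A:
Ornithine is present, so YilV is inactive.
Required activator YilV is absent, so *mibX* is not transcribed.
So MibX is not produced.
Turanose is present, so TemS is inactive.
cAMP is absent, so FenH is active.
With repressor FenH bound, *pexX* is not transcribed.
So PexX is not produced.
Required activator PexX is absent, so *qilV* is not transcribed.
→ *qilV* is OFF in A.
Condition B:
Ornithine is absent, so YilV is active.
No repressor is bound and YilV is active, so *mibX* is transcribed.
So MibX is produced and active.
Turanose is absent, so TemS is active.
cAMP is absent, so FenH is active.
With repressor FenH bound, *pexX* is not transcribed.
So PexX is not produced.
With repressor MibX bound, *qilV* is not transcribed.
→ *qilV* is OFF in B.

neither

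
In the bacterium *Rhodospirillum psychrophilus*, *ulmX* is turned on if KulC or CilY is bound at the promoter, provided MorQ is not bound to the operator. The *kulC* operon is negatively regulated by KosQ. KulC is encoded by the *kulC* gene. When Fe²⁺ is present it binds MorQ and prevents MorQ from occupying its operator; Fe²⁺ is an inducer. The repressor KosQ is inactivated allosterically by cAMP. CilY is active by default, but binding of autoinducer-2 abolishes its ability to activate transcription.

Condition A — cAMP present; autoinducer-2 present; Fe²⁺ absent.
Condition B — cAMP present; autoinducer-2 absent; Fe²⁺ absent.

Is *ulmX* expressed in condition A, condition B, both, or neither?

Condition A:
cAMP is present, so KosQ is inactive.
With no repressor bound, *kulC* is transcribed.
So KulC is produced and active.
Autoinducer-2 is present, so CilY is inactive.
Fe²⁺ is absent, so MorQ is active.
With repressor MorQ bound, *ulmX* is not transcribed.
→ *ulmX* is OFF in A.
Condition B:
cAMP is present, so KosQ is inactive.
With no repressor bound, *kulC* is transcribed.
So KulC is produced and active.
Autoinducer-2 is absent, so CilY is active.
Fe²⁺ is absent, so MorQ is active.
With repressor MorQ bound, *ulmX* is not transcribed.
→ *ulmX* is OFF in B.

neither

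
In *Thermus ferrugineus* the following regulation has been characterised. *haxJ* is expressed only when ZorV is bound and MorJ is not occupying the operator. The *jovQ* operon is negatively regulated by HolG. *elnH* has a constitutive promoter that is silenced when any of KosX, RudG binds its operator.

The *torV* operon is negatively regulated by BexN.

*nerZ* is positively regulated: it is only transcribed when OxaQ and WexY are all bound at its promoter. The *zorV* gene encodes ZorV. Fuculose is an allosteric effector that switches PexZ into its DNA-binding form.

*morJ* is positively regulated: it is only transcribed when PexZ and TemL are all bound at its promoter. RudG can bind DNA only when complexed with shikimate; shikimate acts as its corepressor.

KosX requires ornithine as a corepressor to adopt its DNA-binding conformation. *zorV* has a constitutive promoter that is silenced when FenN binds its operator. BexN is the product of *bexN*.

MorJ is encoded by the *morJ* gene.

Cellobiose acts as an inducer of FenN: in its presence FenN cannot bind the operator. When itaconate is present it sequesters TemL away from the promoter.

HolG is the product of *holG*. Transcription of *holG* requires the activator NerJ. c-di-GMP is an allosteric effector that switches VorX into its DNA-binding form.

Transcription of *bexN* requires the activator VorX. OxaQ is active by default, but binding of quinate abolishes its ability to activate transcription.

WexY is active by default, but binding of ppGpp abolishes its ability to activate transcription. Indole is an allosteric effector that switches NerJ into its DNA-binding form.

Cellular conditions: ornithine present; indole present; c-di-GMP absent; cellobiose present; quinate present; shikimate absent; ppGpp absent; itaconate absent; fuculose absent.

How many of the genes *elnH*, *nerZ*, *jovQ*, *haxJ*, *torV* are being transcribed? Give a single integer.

Ornithine is present, so KosX is active.
Shikimate is absent, so RudG is inactive.
With repressor KosX bound, *elnH* is not transcribed.
→ *elnH* is OFF.
Quinate is present, so OxaQ is inactive.
ppGpp is absent, so WexY is active.
Required activator OxaQ is absent, so *nerZ* is not transcribed.
→ *nerZ* is OFF.
Indole is present, so NerJ is active.
No repressor is bound and NerJ is active, so *holG* is transcribed.
So HolG is produced and active.
With repressor HolG bound, *jovQ* is not transcribed.
→ *jovQ* is OFF.
Cellobiose is present, so FenN is inactive.
With no repressor bound, *zorV* is transcribed.
So ZorV is produced and active.
Fuculose is absent, so PexZ is inactive.
Itaconate is absent, so TemL is active.
Required activator PexZ is absent, so *morJ* is not transcribed.
So MorJ is not produced.
No repressor is bound and ZorV is active, so *haxJ* is transcribed.
→ *haxJ* is ON.
c-di-GMP is absent, so VorX is inactive.
Required activator VorX is absent, so *bexN* is not transcribed.
So BexN is not produced.
With no repressor bound, *torV* is transcribed.
→ *torV* is ON.
2 of the 5 genes are transcribed.

2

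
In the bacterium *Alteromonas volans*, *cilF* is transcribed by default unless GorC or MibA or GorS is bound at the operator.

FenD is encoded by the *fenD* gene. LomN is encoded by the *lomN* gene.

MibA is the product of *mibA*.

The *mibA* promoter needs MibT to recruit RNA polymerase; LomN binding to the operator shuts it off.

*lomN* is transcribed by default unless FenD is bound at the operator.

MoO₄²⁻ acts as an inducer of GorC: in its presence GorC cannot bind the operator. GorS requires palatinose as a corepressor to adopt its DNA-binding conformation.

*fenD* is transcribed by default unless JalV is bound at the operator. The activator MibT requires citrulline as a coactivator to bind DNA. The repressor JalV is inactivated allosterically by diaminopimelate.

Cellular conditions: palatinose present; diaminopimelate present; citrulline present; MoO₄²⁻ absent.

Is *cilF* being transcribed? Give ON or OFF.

MoO₄²⁻ is absent, so GorC is active.
Citrulline is present, so MibT is active.
Diaminopimelate is present, so JalV is inactive.
With no repressor bound, *fenD* is transcribed.
So FenD is produced and active.
With repressor FenD bound, *lomN* is not transcribed.
So LomN is not produced.
No repressor is bound and MibT is active, so *mibA* is transcribed.
So MibA is produced and active.
Palatinose is present, so GorS is active.
With repressor GorC bound, *cilF* is not transcribed.

OFF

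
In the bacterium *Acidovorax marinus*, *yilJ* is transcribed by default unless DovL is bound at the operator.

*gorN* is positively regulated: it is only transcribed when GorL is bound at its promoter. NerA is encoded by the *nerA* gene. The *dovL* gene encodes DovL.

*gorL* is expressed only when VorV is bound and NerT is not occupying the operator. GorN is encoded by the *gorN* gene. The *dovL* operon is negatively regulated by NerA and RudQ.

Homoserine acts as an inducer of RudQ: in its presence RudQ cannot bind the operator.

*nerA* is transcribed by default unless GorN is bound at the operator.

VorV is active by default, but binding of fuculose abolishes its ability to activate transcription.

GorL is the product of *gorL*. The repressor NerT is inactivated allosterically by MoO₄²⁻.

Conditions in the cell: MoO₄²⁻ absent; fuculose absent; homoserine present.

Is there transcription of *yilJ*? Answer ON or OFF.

MoO₄²⁻ is absent, so NerT is active.
Fuculose is absent, so VorV is active.
With repressor NerT bound, *gorL* is not transcribed.
So GorL is not produced.
Required activator GorL is absent, so *gorN* is not transcribed.
So GorN is not produced.
With no repressor bound, *nerA* is transcribed.
So NerA is produced and active.
Homoserine is present, so RudQ is inactive.
With repressor NerA bound, *dovL* is not transcribed.
So DovL is not produced.
With no repressor bound, *yilJ* is transcribed.

ON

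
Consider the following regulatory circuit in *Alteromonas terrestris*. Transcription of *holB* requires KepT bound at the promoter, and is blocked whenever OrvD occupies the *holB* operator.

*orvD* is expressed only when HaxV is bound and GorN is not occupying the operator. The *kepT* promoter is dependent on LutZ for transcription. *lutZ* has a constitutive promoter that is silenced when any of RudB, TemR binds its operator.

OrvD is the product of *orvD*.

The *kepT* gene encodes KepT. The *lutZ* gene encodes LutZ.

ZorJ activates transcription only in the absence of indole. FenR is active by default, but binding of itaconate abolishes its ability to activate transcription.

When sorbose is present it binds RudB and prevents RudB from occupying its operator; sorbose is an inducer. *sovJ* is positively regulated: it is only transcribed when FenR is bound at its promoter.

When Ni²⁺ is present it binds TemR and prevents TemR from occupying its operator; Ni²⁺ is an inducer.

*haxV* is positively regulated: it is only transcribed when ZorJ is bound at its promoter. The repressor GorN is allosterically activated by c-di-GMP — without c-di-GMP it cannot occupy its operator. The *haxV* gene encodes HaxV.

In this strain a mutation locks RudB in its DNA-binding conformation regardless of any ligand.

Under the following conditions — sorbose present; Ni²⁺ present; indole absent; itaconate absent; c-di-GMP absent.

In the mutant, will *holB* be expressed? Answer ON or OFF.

c-di-GMP is absent, so GorN is inactive.
Indole is absent, so ZorJ is active.
No repressor is bound and ZorJ is active, so *haxV* is transcribed.
So HaxV is produced and active.
No repressor is bound and HaxV is active, so *orvD* is transcribed.
So OrvD is produced and active.
RudB is constitutively active in this strain.
Ni²⁺ is present, so TemR is inactive.
With repressor RudB bound, *lutZ* is not transcribed.
So LutZ is not produced.
Required activator LutZ is absent, so *kepT* is not transcribed.
So KepT is not produced.
With repressor OrvD bound, *holB* is not transcribed.

OFF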